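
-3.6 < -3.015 True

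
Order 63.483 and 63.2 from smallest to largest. 63.2, 63.483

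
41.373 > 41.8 False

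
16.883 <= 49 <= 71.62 True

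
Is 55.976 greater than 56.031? No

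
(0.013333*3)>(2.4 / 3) False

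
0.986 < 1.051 True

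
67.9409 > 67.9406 True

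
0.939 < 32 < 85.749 True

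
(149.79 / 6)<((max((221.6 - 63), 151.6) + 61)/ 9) False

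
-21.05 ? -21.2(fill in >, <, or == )>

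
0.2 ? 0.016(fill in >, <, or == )>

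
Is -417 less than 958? Yes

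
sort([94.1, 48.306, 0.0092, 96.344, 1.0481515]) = [0.0092, 1.0481515, 48.306, 94.1, 96.344]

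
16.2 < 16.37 True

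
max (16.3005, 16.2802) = 16.3005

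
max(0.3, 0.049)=0.3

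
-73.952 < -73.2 True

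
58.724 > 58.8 False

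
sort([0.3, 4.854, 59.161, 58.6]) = [0.3, 4.854, 58.6, 59.161]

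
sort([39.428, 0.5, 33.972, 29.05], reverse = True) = [39.428, 33.972, 29.05, 0.5]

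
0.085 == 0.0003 False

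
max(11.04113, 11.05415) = 11.05415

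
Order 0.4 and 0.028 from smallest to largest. 0.028, 0.4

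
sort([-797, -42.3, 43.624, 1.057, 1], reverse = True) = [43.624, 1.057, 1, -42.3, -797]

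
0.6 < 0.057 False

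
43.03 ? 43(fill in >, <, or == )>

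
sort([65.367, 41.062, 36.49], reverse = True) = [65.367, 41.062, 36.49]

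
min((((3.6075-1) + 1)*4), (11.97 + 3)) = 14.43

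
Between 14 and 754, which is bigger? 754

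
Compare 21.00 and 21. They are equal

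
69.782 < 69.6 False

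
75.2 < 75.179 False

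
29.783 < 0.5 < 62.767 False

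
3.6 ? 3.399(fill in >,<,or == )>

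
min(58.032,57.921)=57.921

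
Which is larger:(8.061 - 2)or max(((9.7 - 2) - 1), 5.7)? max(((9.7 - 2) - 1), 5.7)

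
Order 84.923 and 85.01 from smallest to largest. 84.923, 85.01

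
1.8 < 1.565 False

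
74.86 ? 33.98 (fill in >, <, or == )>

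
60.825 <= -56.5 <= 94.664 False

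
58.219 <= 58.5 True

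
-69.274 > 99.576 False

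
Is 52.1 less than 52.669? Yes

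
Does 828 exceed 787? Yes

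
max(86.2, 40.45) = 86.2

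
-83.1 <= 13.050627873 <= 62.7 True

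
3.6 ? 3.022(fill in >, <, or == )>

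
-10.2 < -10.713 False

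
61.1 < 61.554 True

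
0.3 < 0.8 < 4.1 True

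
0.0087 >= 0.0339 False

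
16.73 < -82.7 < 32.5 False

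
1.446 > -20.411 True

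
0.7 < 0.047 False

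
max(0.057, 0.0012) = 0.057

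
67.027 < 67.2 True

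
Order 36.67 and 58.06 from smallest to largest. 36.67, 58.06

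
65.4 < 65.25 False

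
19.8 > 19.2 True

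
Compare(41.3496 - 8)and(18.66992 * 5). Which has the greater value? (18.66992 * 5)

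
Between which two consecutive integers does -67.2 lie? -68 and -67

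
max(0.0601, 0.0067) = 0.0601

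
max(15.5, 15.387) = 15.5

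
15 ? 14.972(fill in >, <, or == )>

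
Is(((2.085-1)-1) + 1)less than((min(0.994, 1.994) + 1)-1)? No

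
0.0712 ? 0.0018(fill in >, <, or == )>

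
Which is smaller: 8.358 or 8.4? 8.358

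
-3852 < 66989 True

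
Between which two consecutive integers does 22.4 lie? 22 and 23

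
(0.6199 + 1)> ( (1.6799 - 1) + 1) False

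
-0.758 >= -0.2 False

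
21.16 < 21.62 True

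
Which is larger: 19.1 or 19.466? 19.466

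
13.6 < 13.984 True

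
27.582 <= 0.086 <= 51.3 False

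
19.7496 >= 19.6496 True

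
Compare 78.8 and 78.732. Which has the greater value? 78.8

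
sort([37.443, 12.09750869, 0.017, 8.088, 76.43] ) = [0.017, 8.088, 12.09750869, 37.443, 76.43]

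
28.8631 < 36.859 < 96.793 True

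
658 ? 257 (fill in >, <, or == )>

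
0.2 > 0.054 True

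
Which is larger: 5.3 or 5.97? 5.97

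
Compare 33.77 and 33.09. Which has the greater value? 33.77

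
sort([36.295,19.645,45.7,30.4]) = [19.645,30.4,36.295,45.7]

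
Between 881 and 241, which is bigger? 881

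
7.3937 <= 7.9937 True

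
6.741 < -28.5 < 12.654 False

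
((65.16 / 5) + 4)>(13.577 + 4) False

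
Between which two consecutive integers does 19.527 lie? 19 and 20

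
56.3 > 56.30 False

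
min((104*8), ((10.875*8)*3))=261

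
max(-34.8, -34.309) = -34.309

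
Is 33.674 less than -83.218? No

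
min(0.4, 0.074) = 0.074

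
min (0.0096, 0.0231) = 0.0096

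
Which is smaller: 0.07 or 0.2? 0.07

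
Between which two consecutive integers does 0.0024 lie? 0 and 1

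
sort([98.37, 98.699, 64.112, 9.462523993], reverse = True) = [98.699, 98.37, 64.112, 9.462523993]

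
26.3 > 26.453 False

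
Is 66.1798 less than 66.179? No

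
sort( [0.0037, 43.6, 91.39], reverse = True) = [91.39, 43.6, 0.0037]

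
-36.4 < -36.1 True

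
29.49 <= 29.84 True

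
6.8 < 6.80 False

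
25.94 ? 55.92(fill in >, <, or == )<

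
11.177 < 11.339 True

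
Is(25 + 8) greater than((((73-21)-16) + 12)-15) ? No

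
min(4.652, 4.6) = 4.6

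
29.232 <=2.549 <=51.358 False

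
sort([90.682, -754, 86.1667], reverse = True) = [90.682, 86.1667, -754]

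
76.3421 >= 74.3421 True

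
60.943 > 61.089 False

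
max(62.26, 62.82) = 62.82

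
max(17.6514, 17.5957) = 17.6514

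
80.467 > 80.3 True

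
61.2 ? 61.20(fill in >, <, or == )==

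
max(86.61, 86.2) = 86.61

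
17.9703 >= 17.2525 True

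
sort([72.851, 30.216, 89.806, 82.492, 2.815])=[2.815, 30.216, 72.851, 82.492, 89.806]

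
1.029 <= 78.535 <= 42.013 False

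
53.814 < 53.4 False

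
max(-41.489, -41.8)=-41.489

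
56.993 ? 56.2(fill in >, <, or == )>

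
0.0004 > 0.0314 False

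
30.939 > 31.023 False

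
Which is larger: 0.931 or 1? 1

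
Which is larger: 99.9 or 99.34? 99.9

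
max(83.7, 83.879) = 83.879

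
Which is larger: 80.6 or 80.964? 80.964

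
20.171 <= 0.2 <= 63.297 False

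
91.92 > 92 False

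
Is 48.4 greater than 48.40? No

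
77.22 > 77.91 False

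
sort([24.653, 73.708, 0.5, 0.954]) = [0.5, 0.954, 24.653, 73.708]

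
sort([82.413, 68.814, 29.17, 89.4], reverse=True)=[89.4, 82.413, 68.814, 29.17]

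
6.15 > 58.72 False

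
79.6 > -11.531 True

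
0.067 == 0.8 False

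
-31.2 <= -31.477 False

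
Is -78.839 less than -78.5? Yes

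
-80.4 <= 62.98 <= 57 False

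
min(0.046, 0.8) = 0.046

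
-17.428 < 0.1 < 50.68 True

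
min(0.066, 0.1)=0.066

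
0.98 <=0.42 False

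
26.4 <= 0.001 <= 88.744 False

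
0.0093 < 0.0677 True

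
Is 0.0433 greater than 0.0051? Yes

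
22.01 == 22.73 False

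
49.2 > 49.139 True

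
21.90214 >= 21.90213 True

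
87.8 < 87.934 True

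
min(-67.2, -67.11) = -67.2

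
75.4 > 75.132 True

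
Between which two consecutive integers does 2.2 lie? 2 and 3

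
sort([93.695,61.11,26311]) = [61.11,93.695,26311]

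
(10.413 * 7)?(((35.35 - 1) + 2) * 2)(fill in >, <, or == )>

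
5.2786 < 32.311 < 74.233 True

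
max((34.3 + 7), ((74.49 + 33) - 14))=93.49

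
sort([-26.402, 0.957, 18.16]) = [-26.402, 0.957, 18.16]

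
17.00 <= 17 True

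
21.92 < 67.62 True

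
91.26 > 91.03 True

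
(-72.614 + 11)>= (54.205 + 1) False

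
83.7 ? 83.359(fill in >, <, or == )>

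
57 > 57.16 False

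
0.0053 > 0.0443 False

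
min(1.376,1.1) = 1.1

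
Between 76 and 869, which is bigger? 869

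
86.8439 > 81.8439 True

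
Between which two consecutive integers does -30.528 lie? -31 and -30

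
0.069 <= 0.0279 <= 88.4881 False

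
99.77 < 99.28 False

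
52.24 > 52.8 False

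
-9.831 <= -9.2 True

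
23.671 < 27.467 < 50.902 True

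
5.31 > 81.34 False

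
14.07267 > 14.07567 False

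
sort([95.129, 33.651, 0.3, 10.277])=[0.3, 10.277, 33.651, 95.129]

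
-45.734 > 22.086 False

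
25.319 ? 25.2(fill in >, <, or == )>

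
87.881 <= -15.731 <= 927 False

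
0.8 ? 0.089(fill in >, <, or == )>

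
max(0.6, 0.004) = 0.6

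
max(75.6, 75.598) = 75.6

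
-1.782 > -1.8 True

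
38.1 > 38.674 False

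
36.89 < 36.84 False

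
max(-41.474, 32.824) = 32.824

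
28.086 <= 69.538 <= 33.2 False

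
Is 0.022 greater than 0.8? No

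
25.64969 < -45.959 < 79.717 False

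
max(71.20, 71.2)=71.2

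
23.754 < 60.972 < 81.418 True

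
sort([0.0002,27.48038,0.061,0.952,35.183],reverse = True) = [35.183,27.48038,0.952,0.061,0.0002]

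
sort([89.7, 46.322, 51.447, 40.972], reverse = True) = [89.7, 51.447, 46.322, 40.972]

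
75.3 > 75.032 True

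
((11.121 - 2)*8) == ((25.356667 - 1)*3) False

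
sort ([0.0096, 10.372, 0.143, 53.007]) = [0.0096, 0.143, 10.372, 53.007]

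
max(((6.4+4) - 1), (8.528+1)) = 9.528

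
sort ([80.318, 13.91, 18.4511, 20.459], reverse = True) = [80.318, 20.459, 18.4511, 13.91]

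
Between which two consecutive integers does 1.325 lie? 1 and 2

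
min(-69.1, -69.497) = -69.497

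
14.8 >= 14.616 True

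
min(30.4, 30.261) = 30.261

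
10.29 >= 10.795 False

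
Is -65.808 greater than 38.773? No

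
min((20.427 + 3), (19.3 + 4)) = 23.3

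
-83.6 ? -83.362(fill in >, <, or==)<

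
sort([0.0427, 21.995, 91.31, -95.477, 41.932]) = [-95.477, 0.0427, 21.995, 41.932, 91.31]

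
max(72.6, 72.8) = 72.8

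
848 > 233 True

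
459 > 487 False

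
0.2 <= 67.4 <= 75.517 True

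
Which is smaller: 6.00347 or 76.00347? 6.00347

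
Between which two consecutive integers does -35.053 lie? -36 and -35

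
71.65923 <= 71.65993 True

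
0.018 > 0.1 False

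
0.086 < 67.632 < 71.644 True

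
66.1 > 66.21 False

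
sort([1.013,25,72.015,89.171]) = [1.013,25,72.015,89.171]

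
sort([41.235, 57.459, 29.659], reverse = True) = [57.459, 41.235, 29.659]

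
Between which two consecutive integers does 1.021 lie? 1 and 2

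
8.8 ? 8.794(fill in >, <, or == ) >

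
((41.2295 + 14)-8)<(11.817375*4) True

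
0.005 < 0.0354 True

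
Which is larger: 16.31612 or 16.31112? 16.31612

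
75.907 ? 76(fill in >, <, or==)<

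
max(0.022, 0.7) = 0.7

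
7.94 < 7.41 False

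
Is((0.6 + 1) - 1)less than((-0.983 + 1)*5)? No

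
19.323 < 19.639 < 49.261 True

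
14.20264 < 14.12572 False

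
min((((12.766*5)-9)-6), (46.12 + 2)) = 48.12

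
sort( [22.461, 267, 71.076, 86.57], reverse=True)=[267, 86.57, 71.076, 22.461]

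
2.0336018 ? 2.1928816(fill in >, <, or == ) <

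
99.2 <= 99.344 True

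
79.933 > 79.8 True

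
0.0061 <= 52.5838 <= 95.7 True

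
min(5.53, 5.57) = 5.53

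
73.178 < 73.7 True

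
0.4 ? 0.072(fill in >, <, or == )>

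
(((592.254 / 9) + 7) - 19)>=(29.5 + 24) True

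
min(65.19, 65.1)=65.1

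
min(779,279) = 279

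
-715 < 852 True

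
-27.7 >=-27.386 False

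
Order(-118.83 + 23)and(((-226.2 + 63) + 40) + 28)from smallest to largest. (-118.83 + 23), (((-226.2 + 63) + 40) + 28)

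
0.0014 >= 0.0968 False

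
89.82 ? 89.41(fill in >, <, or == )>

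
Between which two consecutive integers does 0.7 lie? 0 and 1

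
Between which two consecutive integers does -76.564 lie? -77 and -76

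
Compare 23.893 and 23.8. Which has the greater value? 23.893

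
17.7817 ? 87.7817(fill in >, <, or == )<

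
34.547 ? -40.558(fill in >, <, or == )>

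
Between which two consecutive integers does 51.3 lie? 51 and 52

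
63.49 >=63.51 False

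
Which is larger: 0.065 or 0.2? 0.2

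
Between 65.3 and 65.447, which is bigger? 65.447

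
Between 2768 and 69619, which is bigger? 69619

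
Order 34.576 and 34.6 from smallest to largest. 34.576, 34.6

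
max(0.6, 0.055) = 0.6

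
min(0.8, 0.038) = 0.038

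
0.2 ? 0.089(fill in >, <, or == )>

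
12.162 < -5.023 False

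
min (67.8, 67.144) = 67.144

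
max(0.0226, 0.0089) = 0.0226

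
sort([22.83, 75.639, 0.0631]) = [0.0631, 22.83, 75.639]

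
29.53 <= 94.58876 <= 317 True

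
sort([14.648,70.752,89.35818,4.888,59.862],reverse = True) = [89.35818,70.752,59.862,14.648,4.888]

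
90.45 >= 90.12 True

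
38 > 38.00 False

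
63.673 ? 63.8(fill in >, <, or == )<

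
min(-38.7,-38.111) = -38.7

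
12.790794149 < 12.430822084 False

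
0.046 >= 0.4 False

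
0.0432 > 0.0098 True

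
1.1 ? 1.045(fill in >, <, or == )>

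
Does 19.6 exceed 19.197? Yes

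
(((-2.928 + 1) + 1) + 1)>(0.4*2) False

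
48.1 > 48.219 False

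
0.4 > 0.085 True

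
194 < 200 True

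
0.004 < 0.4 True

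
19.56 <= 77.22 True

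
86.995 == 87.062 False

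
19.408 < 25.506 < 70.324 True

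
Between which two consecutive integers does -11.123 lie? -12 and -11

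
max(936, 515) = 936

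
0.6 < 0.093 False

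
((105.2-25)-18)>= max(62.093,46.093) True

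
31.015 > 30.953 True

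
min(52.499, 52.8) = 52.499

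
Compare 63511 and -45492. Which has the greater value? 63511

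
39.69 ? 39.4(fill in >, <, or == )>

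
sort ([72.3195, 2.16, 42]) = [2.16, 42, 72.3195]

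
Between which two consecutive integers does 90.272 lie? 90 and 91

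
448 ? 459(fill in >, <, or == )<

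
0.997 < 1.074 True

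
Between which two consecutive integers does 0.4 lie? 0 and 1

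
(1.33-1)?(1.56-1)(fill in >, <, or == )<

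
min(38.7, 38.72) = 38.7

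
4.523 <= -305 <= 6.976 False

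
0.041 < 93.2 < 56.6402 False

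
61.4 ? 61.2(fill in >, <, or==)>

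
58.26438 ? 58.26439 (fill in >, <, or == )<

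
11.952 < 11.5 False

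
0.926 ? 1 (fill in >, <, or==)<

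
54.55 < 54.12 False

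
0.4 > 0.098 True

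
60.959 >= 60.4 True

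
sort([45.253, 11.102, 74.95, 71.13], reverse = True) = [74.95, 71.13, 45.253, 11.102]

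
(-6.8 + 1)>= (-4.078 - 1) False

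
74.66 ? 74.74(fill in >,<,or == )<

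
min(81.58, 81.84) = 81.58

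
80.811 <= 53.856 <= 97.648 False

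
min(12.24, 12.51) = 12.24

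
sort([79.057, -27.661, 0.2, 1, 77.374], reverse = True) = [79.057, 77.374, 1, 0.2, -27.661]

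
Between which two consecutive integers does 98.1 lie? 98 and 99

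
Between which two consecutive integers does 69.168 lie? 69 and 70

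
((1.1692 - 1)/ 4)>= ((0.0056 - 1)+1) True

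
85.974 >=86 False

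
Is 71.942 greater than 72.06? No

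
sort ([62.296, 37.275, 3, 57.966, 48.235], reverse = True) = [62.296, 57.966, 48.235, 37.275, 3]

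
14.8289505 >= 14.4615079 True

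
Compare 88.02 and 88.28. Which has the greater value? 88.28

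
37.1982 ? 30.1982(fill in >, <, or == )>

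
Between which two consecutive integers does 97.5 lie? 97 and 98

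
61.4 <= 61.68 True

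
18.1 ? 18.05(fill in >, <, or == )>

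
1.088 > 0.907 True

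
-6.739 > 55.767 False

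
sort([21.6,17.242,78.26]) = [17.242,21.6,78.26]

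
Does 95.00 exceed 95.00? No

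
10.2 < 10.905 True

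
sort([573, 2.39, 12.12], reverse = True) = [573, 12.12, 2.39]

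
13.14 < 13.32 True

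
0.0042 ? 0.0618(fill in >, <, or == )<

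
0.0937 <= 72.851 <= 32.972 False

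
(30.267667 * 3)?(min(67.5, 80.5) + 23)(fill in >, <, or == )>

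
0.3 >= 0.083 True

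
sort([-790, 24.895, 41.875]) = [-790, 24.895, 41.875]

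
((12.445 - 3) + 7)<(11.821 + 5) True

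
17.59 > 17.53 True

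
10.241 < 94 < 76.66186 False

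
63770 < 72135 True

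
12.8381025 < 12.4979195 False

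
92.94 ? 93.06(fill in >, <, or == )<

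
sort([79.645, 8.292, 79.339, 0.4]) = [0.4, 8.292, 79.339, 79.645]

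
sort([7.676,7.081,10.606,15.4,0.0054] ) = [0.0054,7.081,7.676,10.606,15.4]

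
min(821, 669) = 669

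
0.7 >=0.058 True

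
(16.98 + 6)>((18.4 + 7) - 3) True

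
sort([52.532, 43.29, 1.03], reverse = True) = [52.532, 43.29, 1.03]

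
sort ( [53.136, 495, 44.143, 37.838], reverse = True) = [495, 53.136, 44.143, 37.838]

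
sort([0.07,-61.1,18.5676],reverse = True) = [18.5676,0.07,-61.1]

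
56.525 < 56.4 False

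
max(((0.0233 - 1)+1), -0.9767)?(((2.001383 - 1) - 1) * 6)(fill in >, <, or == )>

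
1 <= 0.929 False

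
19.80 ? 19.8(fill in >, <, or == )==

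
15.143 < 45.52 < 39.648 False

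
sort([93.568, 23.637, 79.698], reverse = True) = [93.568, 79.698, 23.637]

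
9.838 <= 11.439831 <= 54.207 True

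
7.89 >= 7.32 True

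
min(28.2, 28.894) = 28.2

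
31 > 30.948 True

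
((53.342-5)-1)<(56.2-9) False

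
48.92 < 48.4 False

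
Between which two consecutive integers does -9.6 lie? -10 and -9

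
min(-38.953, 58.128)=-38.953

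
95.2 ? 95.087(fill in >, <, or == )>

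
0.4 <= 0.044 False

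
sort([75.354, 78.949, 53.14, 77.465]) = [53.14, 75.354, 77.465, 78.949]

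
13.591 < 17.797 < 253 True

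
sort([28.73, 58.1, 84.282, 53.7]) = [28.73, 53.7, 58.1, 84.282]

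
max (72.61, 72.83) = 72.83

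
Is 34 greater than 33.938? Yes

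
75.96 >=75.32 True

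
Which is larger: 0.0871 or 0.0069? 0.0871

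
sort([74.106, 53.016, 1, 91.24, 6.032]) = [1, 6.032, 53.016, 74.106, 91.24]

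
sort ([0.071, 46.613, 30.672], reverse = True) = [46.613, 30.672, 0.071]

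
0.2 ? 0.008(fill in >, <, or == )>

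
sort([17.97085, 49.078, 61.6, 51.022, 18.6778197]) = [17.97085, 18.6778197, 49.078, 51.022, 61.6]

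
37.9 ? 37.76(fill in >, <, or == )>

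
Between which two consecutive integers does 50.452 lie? 50 and 51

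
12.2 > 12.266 False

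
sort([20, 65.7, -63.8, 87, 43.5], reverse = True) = [87, 65.7, 43.5, 20, -63.8]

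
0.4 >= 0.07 True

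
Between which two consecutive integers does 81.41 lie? 81 and 82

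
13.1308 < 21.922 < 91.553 True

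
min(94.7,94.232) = 94.232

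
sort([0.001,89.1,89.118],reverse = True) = [89.118,89.1,0.001]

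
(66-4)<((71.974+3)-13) False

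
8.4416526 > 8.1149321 True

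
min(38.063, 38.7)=38.063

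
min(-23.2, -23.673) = -23.673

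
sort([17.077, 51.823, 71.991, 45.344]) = [17.077, 45.344, 51.823, 71.991]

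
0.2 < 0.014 False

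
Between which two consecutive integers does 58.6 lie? 58 and 59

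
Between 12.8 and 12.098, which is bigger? 12.8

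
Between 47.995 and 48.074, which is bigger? 48.074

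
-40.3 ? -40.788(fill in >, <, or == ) >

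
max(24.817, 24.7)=24.817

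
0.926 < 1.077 True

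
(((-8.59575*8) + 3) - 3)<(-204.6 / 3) True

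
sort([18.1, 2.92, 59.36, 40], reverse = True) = [59.36, 40, 18.1, 2.92]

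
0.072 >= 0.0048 True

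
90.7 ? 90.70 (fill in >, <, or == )==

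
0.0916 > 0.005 True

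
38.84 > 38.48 True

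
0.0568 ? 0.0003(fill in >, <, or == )>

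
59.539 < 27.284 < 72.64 False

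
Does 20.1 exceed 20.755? No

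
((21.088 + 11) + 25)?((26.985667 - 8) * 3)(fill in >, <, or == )>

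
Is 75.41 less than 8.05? No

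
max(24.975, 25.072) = 25.072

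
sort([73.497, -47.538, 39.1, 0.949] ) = [-47.538, 0.949, 39.1, 73.497]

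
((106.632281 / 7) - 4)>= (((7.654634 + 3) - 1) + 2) False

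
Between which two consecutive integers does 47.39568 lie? 47 and 48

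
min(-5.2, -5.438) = -5.438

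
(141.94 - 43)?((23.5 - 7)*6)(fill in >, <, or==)<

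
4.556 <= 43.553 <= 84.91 True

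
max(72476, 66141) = 72476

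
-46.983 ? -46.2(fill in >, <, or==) <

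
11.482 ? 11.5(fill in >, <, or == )<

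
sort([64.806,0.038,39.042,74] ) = [0.038,39.042,64.806,74]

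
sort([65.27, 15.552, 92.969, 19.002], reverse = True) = [92.969, 65.27, 19.002, 15.552]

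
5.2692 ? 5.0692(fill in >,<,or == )>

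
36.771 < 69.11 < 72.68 True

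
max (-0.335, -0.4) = -0.335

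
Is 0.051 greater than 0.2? No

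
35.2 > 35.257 False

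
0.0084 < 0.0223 True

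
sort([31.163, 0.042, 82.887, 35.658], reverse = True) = [82.887, 35.658, 31.163, 0.042]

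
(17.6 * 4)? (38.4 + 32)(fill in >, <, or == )==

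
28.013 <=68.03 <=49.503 False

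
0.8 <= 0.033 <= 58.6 False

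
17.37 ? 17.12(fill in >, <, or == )>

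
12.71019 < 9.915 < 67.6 False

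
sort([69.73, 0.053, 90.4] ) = [0.053, 69.73, 90.4]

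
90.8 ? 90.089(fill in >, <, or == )>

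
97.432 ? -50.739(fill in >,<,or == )>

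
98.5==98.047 False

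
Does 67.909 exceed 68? No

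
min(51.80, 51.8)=51.80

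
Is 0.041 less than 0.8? Yes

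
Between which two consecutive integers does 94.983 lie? 94 and 95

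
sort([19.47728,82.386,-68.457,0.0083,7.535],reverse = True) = [82.386,19.47728,7.535,0.0083,-68.457]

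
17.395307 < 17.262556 False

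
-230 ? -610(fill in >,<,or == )>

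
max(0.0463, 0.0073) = 0.0463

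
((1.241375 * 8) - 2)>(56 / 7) False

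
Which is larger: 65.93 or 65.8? 65.93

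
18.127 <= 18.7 True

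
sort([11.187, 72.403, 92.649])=[11.187, 72.403, 92.649]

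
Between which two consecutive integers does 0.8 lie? 0 and 1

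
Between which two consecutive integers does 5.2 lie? 5 and 6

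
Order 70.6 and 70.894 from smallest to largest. 70.6,70.894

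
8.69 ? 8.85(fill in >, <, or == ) <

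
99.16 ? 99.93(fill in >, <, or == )<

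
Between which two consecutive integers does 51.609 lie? 51 and 52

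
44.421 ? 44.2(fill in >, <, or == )>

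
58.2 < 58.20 False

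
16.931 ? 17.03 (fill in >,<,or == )<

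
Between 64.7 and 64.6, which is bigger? 64.7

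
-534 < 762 True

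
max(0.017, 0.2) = 0.2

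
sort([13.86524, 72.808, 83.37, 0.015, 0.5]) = [0.015, 0.5, 13.86524, 72.808, 83.37]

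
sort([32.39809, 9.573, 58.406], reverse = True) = [58.406, 32.39809, 9.573]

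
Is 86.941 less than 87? Yes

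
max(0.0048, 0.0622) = 0.0622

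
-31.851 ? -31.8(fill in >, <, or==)<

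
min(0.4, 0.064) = 0.064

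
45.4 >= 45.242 True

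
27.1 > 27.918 False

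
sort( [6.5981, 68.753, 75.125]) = [6.5981, 68.753, 75.125]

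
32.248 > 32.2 True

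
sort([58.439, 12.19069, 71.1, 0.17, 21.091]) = [0.17, 12.19069, 21.091, 58.439, 71.1]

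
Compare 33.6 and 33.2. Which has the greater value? 33.6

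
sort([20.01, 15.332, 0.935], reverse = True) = [20.01, 15.332, 0.935]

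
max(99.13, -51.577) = 99.13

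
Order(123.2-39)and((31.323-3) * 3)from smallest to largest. (123.2-39), ((31.323-3) * 3)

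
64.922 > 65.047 False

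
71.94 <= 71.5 False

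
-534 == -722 False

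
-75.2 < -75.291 False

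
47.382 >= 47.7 False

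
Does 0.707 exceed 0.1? Yes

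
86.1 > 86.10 False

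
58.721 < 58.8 True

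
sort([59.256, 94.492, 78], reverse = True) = [94.492, 78, 59.256]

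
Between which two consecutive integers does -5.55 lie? -6 and -5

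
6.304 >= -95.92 True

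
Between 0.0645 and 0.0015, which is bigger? 0.0645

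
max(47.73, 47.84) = 47.84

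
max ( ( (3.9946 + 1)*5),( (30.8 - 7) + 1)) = 24.973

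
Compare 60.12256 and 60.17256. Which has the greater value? 60.17256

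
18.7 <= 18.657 False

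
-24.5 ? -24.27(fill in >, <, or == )<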